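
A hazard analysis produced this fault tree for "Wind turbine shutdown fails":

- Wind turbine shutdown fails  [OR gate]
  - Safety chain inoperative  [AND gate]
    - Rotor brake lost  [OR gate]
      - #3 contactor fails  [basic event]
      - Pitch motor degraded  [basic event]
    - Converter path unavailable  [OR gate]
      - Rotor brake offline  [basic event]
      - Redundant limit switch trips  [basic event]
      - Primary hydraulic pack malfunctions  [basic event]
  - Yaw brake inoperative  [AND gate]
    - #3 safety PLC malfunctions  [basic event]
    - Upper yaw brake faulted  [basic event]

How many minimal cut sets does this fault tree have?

7

Rotor brake lost [OR]: union of children's cut sets → 2 cut set(s).
Converter path unavailable [OR]: union of children's cut sets → 3 cut set(s).
Safety chain inoperative [AND]: one cut set from each child combined → 2 × 3 = 6 cut set(s).
Yaw brake inoperative [AND]: one cut set from each child combined → 1 × 1 = 1 cut set(s).
Wind turbine shutdown fails [OR]: union of children's cut sets → 7 cut set(s).
Minimal cut sets: {#3 contactor fails, Rotor brake offline}; {#3 contactor fails, Redundant limit switch trips}; {#3 contactor fails, Primary hydraulic pack malfunctions}; {Pitch motor degraded, Rotor brake offline}; {Pitch motor degraded, Redundant limit switch trips}; {Pitch motor degraded, Primary hydraulic pack malfunctions}; {#3 safety PLC malfunctions, Upper yaw brake faulted}.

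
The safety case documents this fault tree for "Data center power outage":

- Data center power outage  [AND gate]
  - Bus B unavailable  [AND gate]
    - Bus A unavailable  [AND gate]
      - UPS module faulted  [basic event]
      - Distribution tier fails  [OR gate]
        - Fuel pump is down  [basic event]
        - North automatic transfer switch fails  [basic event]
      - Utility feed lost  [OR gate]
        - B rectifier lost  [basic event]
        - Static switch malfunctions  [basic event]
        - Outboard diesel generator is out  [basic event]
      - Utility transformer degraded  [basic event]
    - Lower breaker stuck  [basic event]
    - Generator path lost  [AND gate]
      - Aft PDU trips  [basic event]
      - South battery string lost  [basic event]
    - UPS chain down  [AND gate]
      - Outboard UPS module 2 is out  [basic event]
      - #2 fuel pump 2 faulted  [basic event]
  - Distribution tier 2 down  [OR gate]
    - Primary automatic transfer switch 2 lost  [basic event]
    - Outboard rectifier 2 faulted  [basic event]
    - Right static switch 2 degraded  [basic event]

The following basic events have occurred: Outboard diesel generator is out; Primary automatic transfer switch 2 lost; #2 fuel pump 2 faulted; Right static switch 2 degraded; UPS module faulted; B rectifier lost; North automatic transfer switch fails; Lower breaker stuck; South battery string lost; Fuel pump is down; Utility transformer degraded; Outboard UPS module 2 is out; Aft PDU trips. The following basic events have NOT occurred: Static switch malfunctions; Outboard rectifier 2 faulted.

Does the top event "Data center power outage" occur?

Distribution tier fails [OR]: Fuel pump is down=occurs, North automatic transfer switch fails=occurs → at least one input occurs → occurs.
Utility feed lost [OR]: B rectifier lost=occurs, Static switch malfunctions=not, Outboard diesel generator is out=occurs → at least one input occurs → occurs.
Bus A unavailable [AND]: UPS module faulted=occurs, Distribution tier fails=occurs, Utility feed lost=occurs, Utility transformer degraded=occurs → all inputs occur → occurs.
Generator path lost [AND]: Aft PDU trips=occurs, South battery string lost=occurs → all inputs occur → occurs.
UPS chain down [AND]: Outboard UPS module 2 is out=occurs, #2 fuel pump 2 faulted=occurs → all inputs occur → occurs.
Bus B unavailable [AND]: Bus A unavailable=occurs, Lower breaker stuck=occurs, Generator path lost=occurs, UPS chain down=occurs → all inputs occur → occurs.
Distribution tier 2 down [OR]: Primary automatic transfer switch 2 lost=occurs, Outboard rectifier 2 faulted=not, Right static switch 2 degraded=occurs → at least one input occurs → occurs.
Data center power outage [AND]: Bus B unavailable=occurs, Distribution tier 2 down=occurs → all inputs occur → occurs.

Yes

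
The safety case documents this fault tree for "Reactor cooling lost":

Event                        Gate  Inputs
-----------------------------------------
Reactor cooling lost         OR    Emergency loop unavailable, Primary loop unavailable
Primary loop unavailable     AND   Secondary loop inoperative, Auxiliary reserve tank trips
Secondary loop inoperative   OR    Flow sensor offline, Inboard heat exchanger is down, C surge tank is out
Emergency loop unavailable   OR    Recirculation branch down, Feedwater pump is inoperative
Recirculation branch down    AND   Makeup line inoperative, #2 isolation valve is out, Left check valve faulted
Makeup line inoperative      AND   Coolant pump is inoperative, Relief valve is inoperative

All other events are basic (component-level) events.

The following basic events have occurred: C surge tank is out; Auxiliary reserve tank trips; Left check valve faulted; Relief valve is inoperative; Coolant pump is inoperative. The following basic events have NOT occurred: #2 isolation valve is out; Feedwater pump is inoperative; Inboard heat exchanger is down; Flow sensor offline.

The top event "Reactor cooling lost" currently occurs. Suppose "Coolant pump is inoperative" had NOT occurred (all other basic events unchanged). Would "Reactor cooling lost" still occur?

Counterfactual: set "Coolant pump is inoperative" to not occurred.
Makeup line inoperative [AND]: Coolant pump is inoperative=not, Relief valve is inoperative=occurs → not all inputs occur → does not occur.
Recirculation branch down [AND]: Makeup line inoperative=not, #2 isolation valve is out=not, Left check valve faulted=occurs → not all inputs occur → does not occur.
Emergency loop unavailable [OR]: Recirculation branch down=not, Feedwater pump is inoperative=not → no input occurs → does not occur.
Secondary loop inoperative [OR]: Flow sensor offline=not, Inboard heat exchanger is down=not, C surge tank is out=occurs → at least one input occurs → occurs.
Primary loop unavailable [AND]: Secondary loop inoperative=occurs, Auxiliary reserve tank trips=occurs → all inputs occur → occurs.
Reactor cooling lost [OR]: Emergency loop unavailable=not, Primary loop unavailable=occurs → at least one input occurs → occurs.

Yes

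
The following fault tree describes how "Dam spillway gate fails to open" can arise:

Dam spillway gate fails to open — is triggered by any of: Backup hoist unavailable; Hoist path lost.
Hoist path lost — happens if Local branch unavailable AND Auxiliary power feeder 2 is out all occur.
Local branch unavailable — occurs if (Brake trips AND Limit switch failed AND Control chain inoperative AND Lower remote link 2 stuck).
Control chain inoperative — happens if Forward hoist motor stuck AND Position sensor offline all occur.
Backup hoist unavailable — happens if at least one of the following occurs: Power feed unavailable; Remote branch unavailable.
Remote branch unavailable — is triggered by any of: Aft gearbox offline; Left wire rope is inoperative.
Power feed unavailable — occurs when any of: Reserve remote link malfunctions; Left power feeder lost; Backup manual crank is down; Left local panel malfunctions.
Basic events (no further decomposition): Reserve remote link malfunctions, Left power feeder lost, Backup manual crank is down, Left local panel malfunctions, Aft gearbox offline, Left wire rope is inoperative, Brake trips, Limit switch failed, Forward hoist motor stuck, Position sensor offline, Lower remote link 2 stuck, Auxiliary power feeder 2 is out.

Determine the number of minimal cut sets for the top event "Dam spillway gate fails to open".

Power feed unavailable [OR]: union of children's cut sets → 4 cut set(s).
Remote branch unavailable [OR]: union of children's cut sets → 2 cut set(s).
Backup hoist unavailable [OR]: union of children's cut sets → 6 cut set(s).
Control chain inoperative [AND]: one cut set from each child combined → 1 × 1 = 1 cut set(s).
Local branch unavailable [AND]: one cut set from each child combined → 1 × 1 × 1 × 1 = 1 cut set(s).
Hoist path lost [AND]: one cut set from each child combined → 1 × 1 = 1 cut set(s).
Dam spillway gate fails to open [OR]: union of children's cut sets → 7 cut set(s).
Minimal cut sets: {Reserve remote link malfunctions}; {Left power feeder lost}; {Backup manual crank is down}; {Left local panel malfunctions}; {Aft gearbox offline}; {Left wire rope is inoperative}; {Auxiliary power feeder 2 is out, Brake trips, Forward hoist motor stuck, Limit switch failed, Lower remote link 2 stuck, Position sensor offline}.

7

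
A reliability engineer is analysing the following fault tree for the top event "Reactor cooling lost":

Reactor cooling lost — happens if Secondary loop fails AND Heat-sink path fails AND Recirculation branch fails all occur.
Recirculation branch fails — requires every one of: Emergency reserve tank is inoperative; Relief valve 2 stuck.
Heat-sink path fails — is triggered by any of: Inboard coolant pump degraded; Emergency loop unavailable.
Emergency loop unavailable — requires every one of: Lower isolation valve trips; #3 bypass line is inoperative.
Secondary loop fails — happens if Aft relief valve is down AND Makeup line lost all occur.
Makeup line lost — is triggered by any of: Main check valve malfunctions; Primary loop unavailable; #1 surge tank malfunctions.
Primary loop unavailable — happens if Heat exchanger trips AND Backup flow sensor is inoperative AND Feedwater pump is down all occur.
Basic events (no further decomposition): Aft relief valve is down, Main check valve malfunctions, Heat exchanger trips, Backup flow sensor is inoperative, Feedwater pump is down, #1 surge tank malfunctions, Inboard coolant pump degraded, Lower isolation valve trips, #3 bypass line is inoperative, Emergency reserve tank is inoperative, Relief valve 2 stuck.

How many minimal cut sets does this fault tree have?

Primary loop unavailable [AND]: one cut set from each child combined → 1 × 1 × 1 = 1 cut set(s).
Makeup line lost [OR]: union of children's cut sets → 3 cut set(s).
Secondary loop fails [AND]: one cut set from each child combined → 1 × 3 = 3 cut set(s).
Emergency loop unavailable [AND]: one cut set from each child combined → 1 × 1 = 1 cut set(s).
Heat-sink path fails [OR]: union of children's cut sets → 2 cut set(s).
Recirculation branch fails [AND]: one cut set from each child combined → 1 × 1 = 1 cut set(s).
Reactor cooling lost [AND]: one cut set from each child combined → 3 × 2 × 1 = 6 cut set(s).
Minimal cut sets: {Aft relief valve is down, Emergency reserve tank is inoperative, Inboard coolant pump degraded, Main check valve malfunctions, Relief valve 2 stuck}; {#3 bypass line is inoperative, Aft relief valve is down, Emergency reserve tank is inoperative, Lower isolation valve trips, Main check valve malfunctions, Relief valve 2 stuck}; {Aft relief valve is down, Backup flow sensor is inoperative, Emergency reserve tank is inoperative, Feedwater pump is down, Heat exchanger trips, Inboard coolant pump degraded, Relief valve 2 stuck}; {#3 bypass line is inoperative, Aft relief valve is down, Backup flow sensor is inoperative, Emergency reserve tank is inoperative, Feedwater pump is down, Heat exchanger trips, Lower isolation valve trips, Relief valve 2 stuck}; {#1 surge tank malfunctions, Aft relief valve is down, Emergency reserve tank is inoperative, Inboard coolant pump degraded, Relief valve 2 stuck}; {#1 surge tank malfunctions, #3 bypass line is inoperative, Aft relief valve is down, Emergency reserve tank is inoperative, Lower isolation valve trips, Relief valve 2 stuck}.

6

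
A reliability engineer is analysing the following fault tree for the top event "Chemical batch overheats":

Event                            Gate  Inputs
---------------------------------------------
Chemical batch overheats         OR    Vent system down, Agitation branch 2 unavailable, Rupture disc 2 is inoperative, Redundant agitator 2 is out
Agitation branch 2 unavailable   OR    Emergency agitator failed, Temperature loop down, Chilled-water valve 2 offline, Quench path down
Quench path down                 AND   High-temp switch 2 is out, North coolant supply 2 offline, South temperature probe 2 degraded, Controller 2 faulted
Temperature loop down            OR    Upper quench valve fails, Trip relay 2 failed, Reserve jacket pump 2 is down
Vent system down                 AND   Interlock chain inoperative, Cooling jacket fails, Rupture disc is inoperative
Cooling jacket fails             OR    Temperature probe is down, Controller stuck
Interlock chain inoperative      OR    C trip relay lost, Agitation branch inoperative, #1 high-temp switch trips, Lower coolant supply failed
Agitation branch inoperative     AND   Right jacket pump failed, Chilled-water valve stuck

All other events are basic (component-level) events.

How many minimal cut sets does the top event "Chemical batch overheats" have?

Agitation branch inoperative [AND]: one cut set from each child combined → 1 × 1 = 1 cut set(s).
Interlock chain inoperative [OR]: union of children's cut sets → 4 cut set(s).
Cooling jacket fails [OR]: union of children's cut sets → 2 cut set(s).
Vent system down [AND]: one cut set from each child combined → 4 × 2 × 1 = 8 cut set(s).
Temperature loop down [OR]: union of children's cut sets → 3 cut set(s).
Quench path down [AND]: one cut set from each child combined → 1 × 1 × 1 × 1 = 1 cut set(s).
Agitation branch 2 unavailable [OR]: union of children's cut sets → 6 cut set(s).
Chemical batch overheats [OR]: union of children's cut sets → 16 cut set(s).

16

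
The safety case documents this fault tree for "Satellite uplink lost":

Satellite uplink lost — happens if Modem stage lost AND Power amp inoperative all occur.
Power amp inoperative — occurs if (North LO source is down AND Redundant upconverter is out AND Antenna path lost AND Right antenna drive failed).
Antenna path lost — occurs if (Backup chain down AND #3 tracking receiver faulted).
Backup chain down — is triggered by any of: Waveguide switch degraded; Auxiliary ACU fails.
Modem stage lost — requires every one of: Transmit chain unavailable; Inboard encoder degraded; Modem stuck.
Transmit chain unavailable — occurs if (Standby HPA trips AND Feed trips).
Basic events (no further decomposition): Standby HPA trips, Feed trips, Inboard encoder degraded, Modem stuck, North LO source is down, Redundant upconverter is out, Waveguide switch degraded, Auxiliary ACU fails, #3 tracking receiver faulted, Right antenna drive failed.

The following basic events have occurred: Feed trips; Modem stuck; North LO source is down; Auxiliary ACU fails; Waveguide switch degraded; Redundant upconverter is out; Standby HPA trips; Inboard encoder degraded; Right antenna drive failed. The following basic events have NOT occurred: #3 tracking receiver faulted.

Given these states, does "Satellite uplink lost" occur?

Transmit chain unavailable [AND]: Standby HPA trips=occurs, Feed trips=occurs → all inputs occur → occurs.
Modem stage lost [AND]: Transmit chain unavailable=occurs, Inboard encoder degraded=occurs, Modem stuck=occurs → all inputs occur → occurs.
Backup chain down [OR]: Waveguide switch degraded=occurs, Auxiliary ACU fails=occurs → at least one input occurs → occurs.
Antenna path lost [AND]: Backup chain down=occurs, #3 tracking receiver faulted=not → not all inputs occur → does not occur.
Power amp inoperative [AND]: North LO source is down=occurs, Redundant upconverter is out=occurs, Antenna path lost=not, Right antenna drive failed=occurs → not all inputs occur → does not occur.
Satellite uplink lost [AND]: Modem stage lost=occurs, Power amp inoperative=not → not all inputs occur → does not occur.

No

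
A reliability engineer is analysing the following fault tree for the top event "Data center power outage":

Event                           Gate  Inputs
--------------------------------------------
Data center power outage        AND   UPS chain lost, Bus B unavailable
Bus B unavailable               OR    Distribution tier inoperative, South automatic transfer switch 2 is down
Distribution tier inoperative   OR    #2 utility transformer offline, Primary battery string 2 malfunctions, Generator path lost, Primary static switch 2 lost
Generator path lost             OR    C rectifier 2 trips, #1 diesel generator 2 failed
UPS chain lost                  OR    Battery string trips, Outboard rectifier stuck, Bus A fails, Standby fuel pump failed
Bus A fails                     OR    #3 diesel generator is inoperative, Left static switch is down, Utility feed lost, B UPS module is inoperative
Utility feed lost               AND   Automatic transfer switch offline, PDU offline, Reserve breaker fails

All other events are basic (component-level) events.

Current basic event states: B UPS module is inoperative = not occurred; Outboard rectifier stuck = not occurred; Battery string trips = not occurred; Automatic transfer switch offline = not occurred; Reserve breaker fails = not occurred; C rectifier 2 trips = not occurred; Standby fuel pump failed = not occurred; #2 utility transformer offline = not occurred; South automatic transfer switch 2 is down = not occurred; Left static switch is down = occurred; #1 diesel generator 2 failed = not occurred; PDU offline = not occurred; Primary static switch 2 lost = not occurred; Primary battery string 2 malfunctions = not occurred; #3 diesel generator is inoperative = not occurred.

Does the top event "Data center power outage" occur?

No

Utility feed lost [AND]: Automatic transfer switch offline=not, PDU offline=not, Reserve breaker fails=not → not all inputs occur → does not occur.
Bus A fails [OR]: #3 diesel generator is inoperative=not, Left static switch is down=occurs, Utility feed lost=not, B UPS module is inoperative=not → at least one input occurs → occurs.
UPS chain lost [OR]: Battery string trips=not, Outboard rectifier stuck=not, Bus A fails=occurs, Standby fuel pump failed=not → at least one input occurs → occurs.
Generator path lost [OR]: C rectifier 2 trips=not, #1 diesel generator 2 failed=not → no input occurs → does not occur.
Distribution tier inoperative [OR]: #2 utility transformer offline=not, Primary battery string 2 malfunctions=not, Generator path lost=not, Primary static switch 2 lost=not → no input occurs → does not occur.
Bus B unavailable [OR]: Distribution tier inoperative=not, South automatic transfer switch 2 is down=not → no input occurs → does not occur.
Data center power outage [AND]: UPS chain lost=occurs, Bus B unavailable=not → not all inputs occur → does not occur.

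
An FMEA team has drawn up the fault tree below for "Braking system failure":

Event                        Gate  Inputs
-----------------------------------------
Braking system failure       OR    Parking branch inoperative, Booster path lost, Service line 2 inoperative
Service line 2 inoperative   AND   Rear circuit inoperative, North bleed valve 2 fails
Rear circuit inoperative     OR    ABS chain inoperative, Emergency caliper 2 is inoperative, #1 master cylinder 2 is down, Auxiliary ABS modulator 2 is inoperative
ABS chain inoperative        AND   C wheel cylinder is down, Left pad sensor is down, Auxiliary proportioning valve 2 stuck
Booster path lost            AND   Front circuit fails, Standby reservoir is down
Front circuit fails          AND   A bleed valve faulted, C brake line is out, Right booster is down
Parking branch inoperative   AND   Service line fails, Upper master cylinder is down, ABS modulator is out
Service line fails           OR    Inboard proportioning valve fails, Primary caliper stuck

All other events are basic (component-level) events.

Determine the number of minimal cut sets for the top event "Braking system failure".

7

Service line fails [OR]: union of children's cut sets → 2 cut set(s).
Parking branch inoperative [AND]: one cut set from each child combined → 2 × 1 × 1 = 2 cut set(s).
Front circuit fails [AND]: one cut set from each child combined → 1 × 1 × 1 = 1 cut set(s).
Booster path lost [AND]: one cut set from each child combined → 1 × 1 = 1 cut set(s).
ABS chain inoperative [AND]: one cut set from each child combined → 1 × 1 × 1 = 1 cut set(s).
Rear circuit inoperative [OR]: union of children's cut sets → 4 cut set(s).
Service line 2 inoperative [AND]: one cut set from each child combined → 4 × 1 = 4 cut set(s).
Braking system failure [OR]: union of children's cut sets → 7 cut set(s).
Minimal cut sets: {ABS modulator is out, Inboard proportioning valve fails, Upper master cylinder is down}; {ABS modulator is out, Primary caliper stuck, Upper master cylinder is down}; {A bleed valve faulted, C brake line is out, Right booster is down, Standby reservoir is down}; {Auxiliary proportioning valve 2 stuck, C wheel cylinder is down, Left pad sensor is down, North bleed valve 2 fails}; {Emergency caliper 2 is inoperative, North bleed valve 2 fails}; {#1 master cylinder 2 is down, North bleed valve 2 fails}; {Auxiliary ABS modulator 2 is inoperative, North bleed valve 2 fails}.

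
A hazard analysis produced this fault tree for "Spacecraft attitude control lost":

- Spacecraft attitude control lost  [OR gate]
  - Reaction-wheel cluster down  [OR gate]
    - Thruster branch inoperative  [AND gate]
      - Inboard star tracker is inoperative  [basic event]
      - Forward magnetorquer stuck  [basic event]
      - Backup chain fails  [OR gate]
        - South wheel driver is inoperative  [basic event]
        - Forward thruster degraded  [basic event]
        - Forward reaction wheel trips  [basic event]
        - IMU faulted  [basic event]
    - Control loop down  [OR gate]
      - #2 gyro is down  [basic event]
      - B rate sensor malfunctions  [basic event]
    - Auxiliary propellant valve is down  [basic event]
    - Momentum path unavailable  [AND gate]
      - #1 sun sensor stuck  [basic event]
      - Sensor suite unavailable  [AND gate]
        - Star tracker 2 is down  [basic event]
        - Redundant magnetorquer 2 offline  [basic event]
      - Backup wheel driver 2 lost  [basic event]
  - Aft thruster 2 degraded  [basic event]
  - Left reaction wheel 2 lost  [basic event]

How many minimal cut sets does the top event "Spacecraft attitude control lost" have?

Backup chain fails [OR]: union of children's cut sets → 4 cut set(s).
Thruster branch inoperative [AND]: one cut set from each child combined → 1 × 1 × 4 = 4 cut set(s).
Control loop down [OR]: union of children's cut sets → 2 cut set(s).
Sensor suite unavailable [AND]: one cut set from each child combined → 1 × 1 = 1 cut set(s).
Momentum path unavailable [AND]: one cut set from each child combined → 1 × 1 × 1 = 1 cut set(s).
Reaction-wheel cluster down [OR]: union of children's cut sets → 8 cut set(s).
Spacecraft attitude control lost [OR]: union of children's cut sets → 10 cut set(s).
Minimal cut sets: {Forward magnetorquer stuck, Inboard star tracker is inoperative, South wheel driver is inoperative}; {Forward magnetorquer stuck, Forward thruster degraded, Inboard star tracker is inoperative}; {Forward magnetorquer stuck, Forward reaction wheel trips, Inboard star tracker is inoperative}; {Forward magnetorquer stuck, IMU faulted, Inboard star tracker is inoperative}; {#2 gyro is down}; {B rate sensor malfunctions}; {Auxiliary propellant valve is down}; {#1 sun sensor stuck, Backup wheel driver 2 lost, Redundant magnetorquer 2 offline, Star tracker 2 is down}; {Aft thruster 2 degraded}; {Left reaction wheel 2 lost}.

10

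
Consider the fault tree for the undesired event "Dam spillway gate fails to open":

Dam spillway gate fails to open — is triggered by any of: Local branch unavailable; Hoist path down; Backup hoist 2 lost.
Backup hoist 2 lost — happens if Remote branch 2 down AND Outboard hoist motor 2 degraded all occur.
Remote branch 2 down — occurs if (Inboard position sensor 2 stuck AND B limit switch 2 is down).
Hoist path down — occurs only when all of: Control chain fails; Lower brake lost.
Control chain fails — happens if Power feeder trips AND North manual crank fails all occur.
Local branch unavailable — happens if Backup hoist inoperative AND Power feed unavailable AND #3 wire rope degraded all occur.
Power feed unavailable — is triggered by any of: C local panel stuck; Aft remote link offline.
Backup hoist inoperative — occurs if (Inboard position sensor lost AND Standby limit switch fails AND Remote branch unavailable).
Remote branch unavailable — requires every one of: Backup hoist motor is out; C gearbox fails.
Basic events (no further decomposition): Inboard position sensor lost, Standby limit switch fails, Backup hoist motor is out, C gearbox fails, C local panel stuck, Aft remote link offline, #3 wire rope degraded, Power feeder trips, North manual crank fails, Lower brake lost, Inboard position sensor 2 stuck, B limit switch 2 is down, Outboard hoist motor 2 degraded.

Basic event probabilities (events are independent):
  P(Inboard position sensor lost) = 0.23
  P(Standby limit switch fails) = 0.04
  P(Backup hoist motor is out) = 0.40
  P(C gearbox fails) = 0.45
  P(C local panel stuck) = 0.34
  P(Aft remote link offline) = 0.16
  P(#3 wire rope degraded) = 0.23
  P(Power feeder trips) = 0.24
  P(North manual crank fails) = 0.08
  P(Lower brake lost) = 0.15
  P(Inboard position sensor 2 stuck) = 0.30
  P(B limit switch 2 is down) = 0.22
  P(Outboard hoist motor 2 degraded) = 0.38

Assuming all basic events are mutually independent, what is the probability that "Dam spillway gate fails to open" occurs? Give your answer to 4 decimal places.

P(Remote branch unavailable) [AND] = 0.40 × 0.45 = 0.180000
P(Backup hoist inoperative) [AND] = 0.23 × 0.04 × 0.180000 = 0.001656
P(Power feed unavailable) [OR] = 1 − (1−0.34) × (1−0.16) = 0.445600
P(Local branch unavailable) [AND] = 0.001656 × 0.445600 × 0.23 = 0.000170
P(Control chain fails) [AND] = 0.24 × 0.08 = 0.019200
P(Hoist path down) [AND] = 0.019200 × 0.15 = 0.002880
P(Remote branch 2 down) [AND] = 0.30 × 0.22 = 0.066000
P(Backup hoist 2 lost) [AND] = 0.066000 × 0.38 = 0.025080
P(Dam spillway gate fails to open) [OR] = 1 − (1−0.000170) × (1−0.002880) × (1−0.025080) = 0.028053
Rounded to 4 decimal places: P(Dam spillway gate fails to open) ≈ 0.0281.

0.0281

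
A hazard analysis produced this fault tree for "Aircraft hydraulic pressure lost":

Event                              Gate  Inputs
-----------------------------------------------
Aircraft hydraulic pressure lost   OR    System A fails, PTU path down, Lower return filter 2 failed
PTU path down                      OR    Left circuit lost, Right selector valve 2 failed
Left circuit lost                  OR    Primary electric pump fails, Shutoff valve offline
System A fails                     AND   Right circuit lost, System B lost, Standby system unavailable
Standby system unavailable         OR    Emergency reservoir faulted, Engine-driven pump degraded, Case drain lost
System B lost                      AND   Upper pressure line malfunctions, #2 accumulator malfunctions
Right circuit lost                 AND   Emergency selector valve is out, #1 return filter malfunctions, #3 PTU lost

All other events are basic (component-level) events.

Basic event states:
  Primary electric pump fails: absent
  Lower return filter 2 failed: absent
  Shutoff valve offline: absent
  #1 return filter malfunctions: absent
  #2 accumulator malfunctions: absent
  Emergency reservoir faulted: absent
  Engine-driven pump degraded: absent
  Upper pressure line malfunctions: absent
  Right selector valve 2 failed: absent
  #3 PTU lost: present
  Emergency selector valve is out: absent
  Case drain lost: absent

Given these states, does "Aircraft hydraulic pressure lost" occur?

No

Right circuit lost [AND]: Emergency selector valve is out=not, #1 return filter malfunctions=not, #3 PTU lost=occurs → not all inputs occur → does not occur.
System B lost [AND]: Upper pressure line malfunctions=not, #2 accumulator malfunctions=not → not all inputs occur → does not occur.
Standby system unavailable [OR]: Emergency reservoir faulted=not, Engine-driven pump degraded=not, Case drain lost=not → no input occurs → does not occur.
System A fails [AND]: Right circuit lost=not, System B lost=not, Standby system unavailable=not → not all inputs occur → does not occur.
Left circuit lost [OR]: Primary electric pump fails=not, Shutoff valve offline=not → no input occurs → does not occur.
PTU path down [OR]: Left circuit lost=not, Right selector valve 2 failed=not → no input occurs → does not occur.
Aircraft hydraulic pressure lost [OR]: System A fails=not, PTU path down=not, Lower return filter 2 failed=not → no input occurs → does not occur.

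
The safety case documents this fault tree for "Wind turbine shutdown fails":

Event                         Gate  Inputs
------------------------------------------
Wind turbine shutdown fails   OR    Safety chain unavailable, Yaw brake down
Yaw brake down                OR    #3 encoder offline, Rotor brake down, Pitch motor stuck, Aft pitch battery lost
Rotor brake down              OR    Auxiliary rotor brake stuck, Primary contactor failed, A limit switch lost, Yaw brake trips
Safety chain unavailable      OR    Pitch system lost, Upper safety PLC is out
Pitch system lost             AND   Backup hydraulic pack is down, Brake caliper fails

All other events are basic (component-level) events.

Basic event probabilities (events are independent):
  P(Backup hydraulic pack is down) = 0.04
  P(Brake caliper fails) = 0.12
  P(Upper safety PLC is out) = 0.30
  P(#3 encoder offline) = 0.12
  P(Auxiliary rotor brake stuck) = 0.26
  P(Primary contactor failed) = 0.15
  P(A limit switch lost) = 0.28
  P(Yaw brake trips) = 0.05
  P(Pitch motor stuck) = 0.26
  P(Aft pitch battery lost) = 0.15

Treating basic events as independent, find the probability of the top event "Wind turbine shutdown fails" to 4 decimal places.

P(Pitch system lost) [AND] = 0.04 × 0.12 = 0.004800
P(Safety chain unavailable) [OR] = 1 − (1−0.004800) × (1−0.30) = 0.303360
P(Rotor brake down) [OR] = 1 − (1−0.26) × (1−0.15) × (1−0.28) × (1−0.05) = 0.569764
P(Yaw brake down) [OR] = 1 − (1−0.12) × (1−0.569764) × (1−0.26) × (1−0.15) = 0.761856
P(Wind turbine shutdown fails) [OR] = 1 − (1−0.303360) × (1−0.761856) = 0.834099
Rounded to 4 decimal places: P(Wind turbine shutdown fails) ≈ 0.8341.

0.8341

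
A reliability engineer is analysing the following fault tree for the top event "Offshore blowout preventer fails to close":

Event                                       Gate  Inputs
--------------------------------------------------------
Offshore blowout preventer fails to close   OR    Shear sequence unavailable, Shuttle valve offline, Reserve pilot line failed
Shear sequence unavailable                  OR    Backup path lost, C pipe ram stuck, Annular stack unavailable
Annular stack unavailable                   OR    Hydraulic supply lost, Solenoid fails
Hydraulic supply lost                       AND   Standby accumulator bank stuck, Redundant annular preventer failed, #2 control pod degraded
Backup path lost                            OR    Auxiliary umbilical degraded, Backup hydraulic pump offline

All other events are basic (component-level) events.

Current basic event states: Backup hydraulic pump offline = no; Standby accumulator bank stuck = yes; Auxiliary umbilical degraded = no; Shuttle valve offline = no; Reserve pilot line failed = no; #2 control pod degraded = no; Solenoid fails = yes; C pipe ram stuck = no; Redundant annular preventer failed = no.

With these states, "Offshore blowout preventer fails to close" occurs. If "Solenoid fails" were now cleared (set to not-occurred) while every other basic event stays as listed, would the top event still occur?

No

Counterfactual: set "Solenoid fails" to not occurred.
Backup path lost [OR]: Auxiliary umbilical degraded=not, Backup hydraulic pump offline=not → no input occurs → does not occur.
Hydraulic supply lost [AND]: Standby accumulator bank stuck=occurs, Redundant annular preventer failed=not, #2 control pod degraded=not → not all inputs occur → does not occur.
Annular stack unavailable [OR]: Hydraulic supply lost=not, Solenoid fails=not → no input occurs → does not occur.
Shear sequence unavailable [OR]: Backup path lost=not, C pipe ram stuck=not, Annular stack unavailable=not → no input occurs → does not occur.
Offshore blowout preventer fails to close [OR]: Shear sequence unavailable=not, Shuttle valve offline=not, Reserve pilot line failed=not → no input occurs → does not occur.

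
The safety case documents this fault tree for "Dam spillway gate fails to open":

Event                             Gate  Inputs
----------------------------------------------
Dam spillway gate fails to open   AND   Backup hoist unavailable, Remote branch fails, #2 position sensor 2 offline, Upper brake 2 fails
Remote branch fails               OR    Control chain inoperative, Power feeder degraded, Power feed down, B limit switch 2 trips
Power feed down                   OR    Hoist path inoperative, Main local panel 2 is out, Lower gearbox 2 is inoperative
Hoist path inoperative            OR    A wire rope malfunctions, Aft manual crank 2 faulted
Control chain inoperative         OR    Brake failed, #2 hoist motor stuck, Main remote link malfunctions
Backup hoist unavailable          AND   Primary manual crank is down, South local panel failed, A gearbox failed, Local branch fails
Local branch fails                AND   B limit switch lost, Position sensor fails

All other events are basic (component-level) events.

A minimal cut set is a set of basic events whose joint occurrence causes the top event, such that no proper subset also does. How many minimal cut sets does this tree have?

Local branch fails [AND]: one cut set from each child combined → 1 × 1 = 1 cut set(s).
Backup hoist unavailable [AND]: one cut set from each child combined → 1 × 1 × 1 × 1 = 1 cut set(s).
Control chain inoperative [OR]: union of children's cut sets → 3 cut set(s).
Hoist path inoperative [OR]: union of children's cut sets → 2 cut set(s).
Power feed down [OR]: union of children's cut sets → 4 cut set(s).
Remote branch fails [OR]: union of children's cut sets → 9 cut set(s).
Dam spillway gate fails to open [AND]: one cut set from each child combined → 1 × 9 × 1 × 1 = 9 cut set(s).
Minimal cut sets: {#2 position sensor 2 offline, A gearbox failed, B limit switch lost, Brake failed, Position sensor fails, Primary manual crank is down, South local panel failed, Upper brake 2 fails}; {#2 hoist motor stuck, #2 position sensor 2 offline, A gearbox failed, B limit switch lost, Position sensor fails, Primary manual crank is down, South local panel failed, Upper brake 2 fails}; {#2 position sensor 2 offline, A gearbox failed, B limit switch lost, Main remote link malfunctions, Position sensor fails, Primary manual crank is down, South local panel failed, Upper brake 2 fails}; {#2 position sensor 2 offline, A gearbox failed, B limit switch lost, Position sensor fails, Power feeder degraded, Primary manual crank is down, South local panel failed, Upper brake 2 fails}; {#2 position sensor 2 offline, A gearbox failed, A wire rope malfunctions, B limit switch lost, Position sensor fails, Primary manual crank is down, South local panel failed, Upper brake 2 fails}; {#2 position sensor 2 offline, A gearbox failed, Aft manual crank 2 faulted, B limit switch lost, Position sensor fails, Primary manual crank is down, South local panel failed, Upper brake 2 fails}; {#2 position sensor 2 offline, A gearbox failed, B limit switch lost, Main local panel 2 is out, Position sensor fails, Primary manual crank is down, South local panel failed, Upper brake 2 fails}; {#2 position sensor 2 offline, A gearbox failed, B limit switch lost, Lower gearbox 2 is inoperative, Position sensor fails, Primary manual crank is down, South local panel failed, Upper brake 2 fails}; {#2 position sensor 2 offline, A gearbox failed, B limit switch 2 trips, B limit switch lost, Position sensor fails, Primary manual crank is down, South local panel failed, Upper brake 2 fails}.

9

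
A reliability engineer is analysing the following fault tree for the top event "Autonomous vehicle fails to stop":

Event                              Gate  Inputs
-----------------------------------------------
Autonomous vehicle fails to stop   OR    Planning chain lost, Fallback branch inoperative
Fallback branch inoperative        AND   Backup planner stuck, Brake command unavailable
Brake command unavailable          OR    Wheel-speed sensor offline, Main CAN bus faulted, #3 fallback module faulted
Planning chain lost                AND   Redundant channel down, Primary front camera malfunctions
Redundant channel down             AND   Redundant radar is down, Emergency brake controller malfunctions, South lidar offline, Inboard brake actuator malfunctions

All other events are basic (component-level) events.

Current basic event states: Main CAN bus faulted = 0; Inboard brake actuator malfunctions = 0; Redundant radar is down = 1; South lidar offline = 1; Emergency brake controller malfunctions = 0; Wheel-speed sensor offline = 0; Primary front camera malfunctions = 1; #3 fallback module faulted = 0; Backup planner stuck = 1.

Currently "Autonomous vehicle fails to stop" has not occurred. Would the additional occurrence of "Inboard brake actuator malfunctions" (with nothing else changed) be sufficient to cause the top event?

Counterfactual: set "Inboard brake actuator malfunctions" to occurred.
Redundant channel down [AND]: Redundant radar is down=occurs, Emergency brake controller malfunctions=not, South lidar offline=occurs, Inboard brake actuator malfunctions=occurs → not all inputs occur → does not occur.
Planning chain lost [AND]: Redundant channel down=not, Primary front camera malfunctions=occurs → not all inputs occur → does not occur.
Brake command unavailable [OR]: Wheel-speed sensor offline=not, Main CAN bus faulted=not, #3 fallback module faulted=not → no input occurs → does not occur.
Fallback branch inoperative [AND]: Backup planner stuck=occurs, Brake command unavailable=not → not all inputs occur → does not occur.
Autonomous vehicle fails to stop [OR]: Planning chain lost=not, Fallback branch inoperative=not → no input occurs → does not occur.

No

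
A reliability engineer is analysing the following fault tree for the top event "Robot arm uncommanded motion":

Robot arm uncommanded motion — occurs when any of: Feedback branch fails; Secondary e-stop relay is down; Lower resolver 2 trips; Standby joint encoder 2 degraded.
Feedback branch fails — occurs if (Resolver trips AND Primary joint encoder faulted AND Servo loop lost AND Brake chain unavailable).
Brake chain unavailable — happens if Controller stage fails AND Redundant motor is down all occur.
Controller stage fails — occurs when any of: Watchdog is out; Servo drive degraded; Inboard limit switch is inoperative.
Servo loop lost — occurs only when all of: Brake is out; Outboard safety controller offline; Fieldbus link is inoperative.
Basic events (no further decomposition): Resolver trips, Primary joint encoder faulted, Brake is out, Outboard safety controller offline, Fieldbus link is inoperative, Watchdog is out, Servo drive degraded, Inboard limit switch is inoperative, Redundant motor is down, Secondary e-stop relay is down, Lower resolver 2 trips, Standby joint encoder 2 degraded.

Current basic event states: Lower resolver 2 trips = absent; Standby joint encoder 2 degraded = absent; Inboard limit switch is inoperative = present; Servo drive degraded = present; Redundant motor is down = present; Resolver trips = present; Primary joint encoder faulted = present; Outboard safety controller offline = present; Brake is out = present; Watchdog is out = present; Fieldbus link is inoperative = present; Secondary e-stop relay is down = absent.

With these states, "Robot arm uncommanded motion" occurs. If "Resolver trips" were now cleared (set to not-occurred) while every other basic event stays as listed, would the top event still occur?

Counterfactual: set "Resolver trips" to not occurred.
Servo loop lost [AND]: Brake is out=occurs, Outboard safety controller offline=occurs, Fieldbus link is inoperative=occurs → all inputs occur → occurs.
Controller stage fails [OR]: Watchdog is out=occurs, Servo drive degraded=occurs, Inboard limit switch is inoperative=occurs → at least one input occurs → occurs.
Brake chain unavailable [AND]: Controller stage fails=occurs, Redundant motor is down=occurs → all inputs occur → occurs.
Feedback branch fails [AND]: Resolver trips=not, Primary joint encoder faulted=occurs, Servo loop lost=occurs, Brake chain unavailable=occurs → not all inputs occur → does not occur.
Robot arm uncommanded motion [OR]: Feedback branch fails=not, Secondary e-stop relay is down=not, Lower resolver 2 trips=not, Standby joint encoder 2 degraded=not → no input occurs → does not occur.

No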